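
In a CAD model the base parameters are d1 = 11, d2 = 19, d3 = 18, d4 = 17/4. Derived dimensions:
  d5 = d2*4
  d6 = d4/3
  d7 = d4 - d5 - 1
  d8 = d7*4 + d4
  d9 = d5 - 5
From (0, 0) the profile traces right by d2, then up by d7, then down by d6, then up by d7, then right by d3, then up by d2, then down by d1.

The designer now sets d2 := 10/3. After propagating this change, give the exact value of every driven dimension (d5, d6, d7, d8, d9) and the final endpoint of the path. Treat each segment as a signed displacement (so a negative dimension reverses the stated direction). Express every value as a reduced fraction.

Apply edit: d2 := 10/3
  d5 = d2*4 = 40/3
  d6 = d4/3 = 17/12
  d7 = d4 - d5 - 1 = -121/12
  d8 = d7*4 + d4 = -433/12
  d9 = d5 - 5 = 25/3
Walk from origin (0, 0):
  seg 1: right by d2 = 10/3 → (10/3, 0)
  seg 2: up by d7 = -121/12 → (10/3, -121/12)
  seg 3: down by d6 = 17/12 → (10/3, -23/2)
  seg 4: up by d7 = -121/12 → (10/3, -259/12)
  seg 5: right by d3 = 18 → (64/3, -259/12)
  seg 6: up by d2 = 10/3 → (64/3, -73/4)
  seg 7: down by d1 = 11 → (64/3, -117/4)

d5 = 40/3
d6 = 17/12
d7 = -121/12
d8 = -433/12
d9 = 25/3
endpoint = (64/3, -117/4)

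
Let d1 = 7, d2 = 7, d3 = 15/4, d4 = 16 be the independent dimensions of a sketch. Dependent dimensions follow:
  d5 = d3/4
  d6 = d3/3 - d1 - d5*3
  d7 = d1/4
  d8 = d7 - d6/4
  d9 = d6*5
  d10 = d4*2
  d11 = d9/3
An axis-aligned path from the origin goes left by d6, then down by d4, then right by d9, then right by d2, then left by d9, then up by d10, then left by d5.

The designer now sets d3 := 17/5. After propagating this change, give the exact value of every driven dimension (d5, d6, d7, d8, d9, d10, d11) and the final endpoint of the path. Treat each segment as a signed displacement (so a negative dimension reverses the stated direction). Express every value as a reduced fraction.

d5 = 17/20
d6 = -101/12
d7 = 7/4
d8 = 185/48
d9 = -505/12
d10 = 32
d11 = -505/36
endpoint = (437/30, 16)

Apply edit: d3 := 17/5
  d5 = d3/4 = 17/20
  d6 = d3/3 - d1 - d5*3 = -101/12
  d7 = d1/4 = 7/4
  d8 = d7 - d6/4 = 185/48
  d9 = d6*5 = -505/12
  d10 = d4*2 = 32
  d11 = d9/3 = -505/36
Walk from origin (0, 0):
  seg 1: left by d6 = -101/12 → (101/12, 0)
  seg 2: down by d4 = 16 → (101/12, -16)
  seg 3: right by d9 = -505/12 → (-101/3, -16)
  seg 4: right by d2 = 7 → (-80/3, -16)
  seg 5: left by d9 = -505/12 → (185/12, -16)
  seg 6: up by d10 = 32 → (185/12, 16)
  seg 7: left by d5 = 17/20 → (437/30, 16)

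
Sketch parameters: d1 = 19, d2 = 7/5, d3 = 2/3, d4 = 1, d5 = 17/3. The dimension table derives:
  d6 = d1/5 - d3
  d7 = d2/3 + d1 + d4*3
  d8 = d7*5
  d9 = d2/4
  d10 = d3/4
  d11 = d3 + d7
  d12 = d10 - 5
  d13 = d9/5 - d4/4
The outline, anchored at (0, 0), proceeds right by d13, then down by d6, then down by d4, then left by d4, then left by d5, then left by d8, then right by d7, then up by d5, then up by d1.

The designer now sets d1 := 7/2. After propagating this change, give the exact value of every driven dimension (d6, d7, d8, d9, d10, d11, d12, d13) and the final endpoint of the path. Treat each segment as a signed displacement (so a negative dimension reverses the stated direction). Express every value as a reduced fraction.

d6 = 1/30
d7 = 209/30
d8 = 209/6
d9 = 7/20
d10 = 1/6
d11 = 229/30
d12 = -29/6
d13 = -9/50
endpoint = (-5207/150, 122/15)

Apply edit: d1 := 7/2
  d6 = d1/5 - d3 = 1/30
  d7 = d2/3 + d1 + d4*3 = 209/30
  d8 = d7*5 = 209/6
  d9 = d2/4 = 7/20
  d10 = d3/4 = 1/6
  d11 = d3 + d7 = 229/30
  d12 = d10 - 5 = -29/6
  d13 = d9/5 - d4/4 = -9/50
Walk from origin (0, 0):
  seg 1: right by d13 = -9/50 → (-9/50, 0)
  seg 2: down by d6 = 1/30 → (-9/50, -1/30)
  seg 3: down by d4 = 1 → (-9/50, -31/30)
  seg 4: left by d4 = 1 → (-59/50, -31/30)
  seg 5: left by d5 = 17/3 → (-1027/150, -31/30)
  seg 6: left by d8 = 209/6 → (-1042/25, -31/30)
  seg 7: right by d7 = 209/30 → (-5207/150, -31/30)
  seg 8: up by d5 = 17/3 → (-5207/150, 139/30)
  seg 9: up by d1 = 7/2 → (-5207/150, 122/15)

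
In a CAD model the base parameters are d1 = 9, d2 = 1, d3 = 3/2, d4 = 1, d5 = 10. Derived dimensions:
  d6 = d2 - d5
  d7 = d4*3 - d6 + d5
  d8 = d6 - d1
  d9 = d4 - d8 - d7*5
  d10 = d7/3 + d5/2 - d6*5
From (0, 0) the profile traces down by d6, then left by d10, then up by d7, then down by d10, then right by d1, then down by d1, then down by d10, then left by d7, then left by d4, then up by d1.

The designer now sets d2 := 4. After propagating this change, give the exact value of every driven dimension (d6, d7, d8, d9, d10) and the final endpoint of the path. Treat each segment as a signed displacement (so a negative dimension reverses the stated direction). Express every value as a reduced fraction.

d6 = -6
d7 = 19
d8 = -15
d9 = -79
d10 = 124/3
endpoint = (-157/3, -173/3)

Apply edit: d2 := 4
  d6 = d2 - d5 = -6
  d7 = d4*3 - d6 + d5 = 19
  d8 = d6 - d1 = -15
  d9 = d4 - d8 - d7*5 = -79
  d10 = d7/3 + d5/2 - d6*5 = 124/3
Walk from origin (0, 0):
  seg 1: down by d6 = -6 → (0, 6)
  seg 2: left by d10 = 124/3 → (-124/3, 6)
  seg 3: up by d7 = 19 → (-124/3, 25)
  seg 4: down by d10 = 124/3 → (-124/3, -49/3)
  seg 5: right by d1 = 9 → (-97/3, -49/3)
  seg 6: down by d1 = 9 → (-97/3, -76/3)
  seg 7: down by d10 = 124/3 → (-97/3, -200/3)
  seg 8: left by d7 = 19 → (-154/3, -200/3)
  seg 9: left by d4 = 1 → (-157/3, -200/3)
  seg 10: up by d1 = 9 → (-157/3, -173/3)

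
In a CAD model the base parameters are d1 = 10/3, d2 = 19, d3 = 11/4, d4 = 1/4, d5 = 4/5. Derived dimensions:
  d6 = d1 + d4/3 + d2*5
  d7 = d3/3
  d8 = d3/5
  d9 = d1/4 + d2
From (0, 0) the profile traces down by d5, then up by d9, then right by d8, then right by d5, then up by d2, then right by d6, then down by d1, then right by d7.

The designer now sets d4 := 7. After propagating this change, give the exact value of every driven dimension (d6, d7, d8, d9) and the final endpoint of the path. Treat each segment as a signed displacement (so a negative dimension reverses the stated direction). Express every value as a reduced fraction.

d6 = 302/3
d7 = 11/12
d8 = 11/20
d9 = 119/6
endpoint = (1544/15, 347/10)

Apply edit: d4 := 7
  d6 = d1 + d4/3 + d2*5 = 302/3
  d7 = d3/3 = 11/12
  d8 = d3/5 = 11/20
  d9 = d1/4 + d2 = 119/6
Walk from origin (0, 0):
  seg 1: down by d5 = 4/5 → (0, -4/5)
  seg 2: up by d9 = 119/6 → (0, 571/30)
  seg 3: right by d8 = 11/20 → (11/20, 571/30)
  seg 4: right by d5 = 4/5 → (27/20, 571/30)
  seg 5: up by d2 = 19 → (27/20, 1141/30)
  seg 6: right by d6 = 302/3 → (6121/60, 1141/30)
  seg 7: down by d1 = 10/3 → (6121/60, 347/10)
  seg 8: right by d7 = 11/12 → (1544/15, 347/10)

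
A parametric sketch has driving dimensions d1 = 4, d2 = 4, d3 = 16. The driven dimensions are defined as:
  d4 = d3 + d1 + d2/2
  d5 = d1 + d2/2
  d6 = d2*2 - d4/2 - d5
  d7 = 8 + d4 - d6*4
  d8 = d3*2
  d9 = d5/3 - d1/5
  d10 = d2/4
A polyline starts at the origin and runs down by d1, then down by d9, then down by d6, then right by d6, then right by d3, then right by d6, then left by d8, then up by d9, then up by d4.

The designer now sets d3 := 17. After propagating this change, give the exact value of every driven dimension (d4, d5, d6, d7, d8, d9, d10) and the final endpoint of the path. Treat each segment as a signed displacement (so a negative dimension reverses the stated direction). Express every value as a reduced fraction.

d4 = 23
d5 = 6
d6 = -19/2
d7 = 69
d8 = 34
d9 = 6/5
d10 = 1
endpoint = (-36, 57/2)

Apply edit: d3 := 17
  d4 = d3 + d1 + d2/2 = 23
  d5 = d1 + d2/2 = 6
  d6 = d2*2 - d4/2 - d5 = -19/2
  d7 = 8 + d4 - d6*4 = 69
  d8 = d3*2 = 34
  d9 = d5/3 - d1/5 = 6/5
  d10 = d2/4 = 1
Walk from origin (0, 0):
  seg 1: down by d1 = 4 → (0, -4)
  seg 2: down by d9 = 6/5 → (0, -26/5)
  seg 3: down by d6 = -19/2 → (0, 43/10)
  seg 4: right by d6 = -19/2 → (-19/2, 43/10)
  seg 5: right by d3 = 17 → (15/2, 43/10)
  seg 6: right by d6 = -19/2 → (-2, 43/10)
  seg 7: left by d8 = 34 → (-36, 43/10)
  seg 8: up by d9 = 6/5 → (-36, 11/2)
  seg 9: up by d4 = 23 → (-36, 57/2)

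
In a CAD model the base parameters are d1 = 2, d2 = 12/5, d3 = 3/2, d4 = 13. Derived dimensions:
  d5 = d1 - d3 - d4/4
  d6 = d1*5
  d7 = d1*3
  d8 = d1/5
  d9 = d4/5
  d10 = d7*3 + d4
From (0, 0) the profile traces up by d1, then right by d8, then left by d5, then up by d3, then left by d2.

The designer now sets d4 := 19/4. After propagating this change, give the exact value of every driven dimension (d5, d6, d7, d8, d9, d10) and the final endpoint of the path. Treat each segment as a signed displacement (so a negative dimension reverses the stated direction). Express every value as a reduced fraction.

Apply edit: d4 := 19/4
  d5 = d1 - d3 - d4/4 = -11/16
  d6 = d1*5 = 10
  d7 = d1*3 = 6
  d8 = d1/5 = 2/5
  d9 = d4/5 = 19/20
  d10 = d7*3 + d4 = 91/4
Walk from origin (0, 0):
  seg 1: up by d1 = 2 → (0, 2)
  seg 2: right by d8 = 2/5 → (2/5, 2)
  seg 3: left by d5 = -11/16 → (87/80, 2)
  seg 4: up by d3 = 3/2 → (87/80, 7/2)
  seg 5: left by d2 = 12/5 → (-21/16, 7/2)

d5 = -11/16
d6 = 10
d7 = 6
d8 = 2/5
d9 = 19/20
d10 = 91/4
endpoint = (-21/16, 7/2)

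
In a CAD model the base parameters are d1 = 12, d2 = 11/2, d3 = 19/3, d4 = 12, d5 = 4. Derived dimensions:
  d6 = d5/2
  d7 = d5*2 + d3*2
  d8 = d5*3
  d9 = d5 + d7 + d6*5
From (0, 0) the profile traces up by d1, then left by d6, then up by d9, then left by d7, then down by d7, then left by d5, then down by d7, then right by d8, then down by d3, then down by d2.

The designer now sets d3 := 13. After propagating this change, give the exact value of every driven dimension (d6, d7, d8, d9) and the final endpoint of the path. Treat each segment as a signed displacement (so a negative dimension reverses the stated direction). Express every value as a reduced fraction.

d6 = 2
d7 = 34
d8 = 12
d9 = 48
endpoint = (-28, -53/2)

Apply edit: d3 := 13
  d6 = d5/2 = 2
  d7 = d5*2 + d3*2 = 34
  d8 = d5*3 = 12
  d9 = d5 + d7 + d6*5 = 48
Walk from origin (0, 0):
  seg 1: up by d1 = 12 → (0, 12)
  seg 2: left by d6 = 2 → (-2, 12)
  seg 3: up by d9 = 48 → (-2, 60)
  seg 4: left by d7 = 34 → (-36, 60)
  seg 5: down by d7 = 34 → (-36, 26)
  seg 6: left by d5 = 4 → (-40, 26)
  seg 7: down by d7 = 34 → (-40, -8)
  seg 8: right by d8 = 12 → (-28, -8)
  seg 9: down by d3 = 13 → (-28, -21)
  seg 10: down by d2 = 11/2 → (-28, -53/2)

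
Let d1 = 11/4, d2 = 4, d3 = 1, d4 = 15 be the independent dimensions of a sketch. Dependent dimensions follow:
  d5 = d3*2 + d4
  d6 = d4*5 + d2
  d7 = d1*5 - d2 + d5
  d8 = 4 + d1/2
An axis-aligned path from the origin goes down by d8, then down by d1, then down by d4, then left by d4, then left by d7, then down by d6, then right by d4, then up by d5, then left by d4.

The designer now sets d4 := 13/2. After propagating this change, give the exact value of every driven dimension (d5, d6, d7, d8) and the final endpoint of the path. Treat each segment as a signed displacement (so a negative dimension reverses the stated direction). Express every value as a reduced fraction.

Apply edit: d4 := 13/2
  d5 = d3*2 + d4 = 17/2
  d6 = d4*5 + d2 = 73/2
  d7 = d1*5 - d2 + d5 = 73/4
  d8 = 4 + d1/2 = 43/8
Walk from origin (0, 0):
  seg 1: down by d8 = 43/8 → (0, -43/8)
  seg 2: down by d1 = 11/4 → (0, -65/8)
  seg 3: down by d4 = 13/2 → (0, -117/8)
  seg 4: left by d4 = 13/2 → (-13/2, -117/8)
  seg 5: left by d7 = 73/4 → (-99/4, -117/8)
  seg 6: down by d6 = 73/2 → (-99/4, -409/8)
  seg 7: right by d4 = 13/2 → (-73/4, -409/8)
  seg 8: up by d5 = 17/2 → (-73/4, -341/8)
  seg 9: left by d4 = 13/2 → (-99/4, -341/8)

d5 = 17/2
d6 = 73/2
d7 = 73/4
d8 = 43/8
endpoint = (-99/4, -341/8)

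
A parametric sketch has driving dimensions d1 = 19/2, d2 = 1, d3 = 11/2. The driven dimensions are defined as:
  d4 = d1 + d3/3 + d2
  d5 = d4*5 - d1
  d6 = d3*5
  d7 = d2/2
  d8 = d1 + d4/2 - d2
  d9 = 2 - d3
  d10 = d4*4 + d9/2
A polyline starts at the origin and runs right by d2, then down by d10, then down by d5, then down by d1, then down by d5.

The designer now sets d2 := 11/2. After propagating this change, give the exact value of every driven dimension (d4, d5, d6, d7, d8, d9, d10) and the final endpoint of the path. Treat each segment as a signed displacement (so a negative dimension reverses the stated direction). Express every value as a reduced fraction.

Apply edit: d2 := 11/2
  d4 = d1 + d3/3 + d2 = 101/6
  d5 = d4*5 - d1 = 224/3
  d6 = d3*5 = 55/2
  d7 = d2/2 = 11/4
  d8 = d1 + d4/2 - d2 = 149/12
  d9 = 2 - d3 = -7/2
  d10 = d4*4 + d9/2 = 787/12
Walk from origin (0, 0):
  seg 1: right by d2 = 11/2 → (11/2, 0)
  seg 2: down by d10 = 787/12 → (11/2, -787/12)
  seg 3: down by d5 = 224/3 → (11/2, -561/4)
  seg 4: down by d1 = 19/2 → (11/2, -599/4)
  seg 5: down by d5 = 224/3 → (11/2, -2693/12)

d4 = 101/6
d5 = 224/3
d6 = 55/2
d7 = 11/4
d8 = 149/12
d9 = -7/2
d10 = 787/12
endpoint = (11/2, -2693/12)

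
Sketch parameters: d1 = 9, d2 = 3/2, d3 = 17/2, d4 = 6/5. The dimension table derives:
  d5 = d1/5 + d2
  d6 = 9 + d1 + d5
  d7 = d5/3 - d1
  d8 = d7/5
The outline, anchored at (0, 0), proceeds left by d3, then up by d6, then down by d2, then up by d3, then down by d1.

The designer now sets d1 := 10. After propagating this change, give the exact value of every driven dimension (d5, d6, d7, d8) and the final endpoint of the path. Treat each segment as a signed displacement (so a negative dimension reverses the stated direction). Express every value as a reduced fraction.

Apply edit: d1 := 10
  d5 = d1/5 + d2 = 7/2
  d6 = 9 + d1 + d5 = 45/2
  d7 = d5/3 - d1 = -53/6
  d8 = d7/5 = -53/30
Walk from origin (0, 0):
  seg 1: left by d3 = 17/2 → (-17/2, 0)
  seg 2: up by d6 = 45/2 → (-17/2, 45/2)
  seg 3: down by d2 = 3/2 → (-17/2, 21)
  seg 4: up by d3 = 17/2 → (-17/2, 59/2)
  seg 5: down by d1 = 10 → (-17/2, 39/2)

d5 = 7/2
d6 = 45/2
d7 = -53/6
d8 = -53/30
endpoint = (-17/2, 39/2)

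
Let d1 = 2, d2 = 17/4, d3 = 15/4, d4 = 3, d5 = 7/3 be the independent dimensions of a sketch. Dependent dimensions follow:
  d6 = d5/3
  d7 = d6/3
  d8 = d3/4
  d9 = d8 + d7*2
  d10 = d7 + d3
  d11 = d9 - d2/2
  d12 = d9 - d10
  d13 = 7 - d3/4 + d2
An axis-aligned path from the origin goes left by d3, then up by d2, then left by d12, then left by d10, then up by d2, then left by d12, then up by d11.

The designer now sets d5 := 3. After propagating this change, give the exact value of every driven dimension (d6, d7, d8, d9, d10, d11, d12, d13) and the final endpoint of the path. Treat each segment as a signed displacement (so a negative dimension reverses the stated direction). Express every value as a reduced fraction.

Apply edit: d5 := 3
  d6 = d5/3 = 1
  d7 = d6/3 = 1/3
  d8 = d3/4 = 15/16
  d9 = d8 + d7*2 = 77/48
  d10 = d7 + d3 = 49/12
  d11 = d9 - d2/2 = -25/48
  d12 = d9 - d10 = -119/48
  d13 = 7 - d3/4 + d2 = 165/16
Walk from origin (0, 0):
  seg 1: left by d3 = 15/4 → (-15/4, 0)
  seg 2: up by d2 = 17/4 → (-15/4, 17/4)
  seg 3: left by d12 = -119/48 → (-61/48, 17/4)
  seg 4: left by d10 = 49/12 → (-257/48, 17/4)
  seg 5: up by d2 = 17/4 → (-257/48, 17/2)
  seg 6: left by d12 = -119/48 → (-23/8, 17/2)
  seg 7: up by d11 = -25/48 → (-23/8, 383/48)

d6 = 1
d7 = 1/3
d8 = 15/16
d9 = 77/48
d10 = 49/12
d11 = -25/48
d12 = -119/48
d13 = 165/16
endpoint = (-23/8, 383/48)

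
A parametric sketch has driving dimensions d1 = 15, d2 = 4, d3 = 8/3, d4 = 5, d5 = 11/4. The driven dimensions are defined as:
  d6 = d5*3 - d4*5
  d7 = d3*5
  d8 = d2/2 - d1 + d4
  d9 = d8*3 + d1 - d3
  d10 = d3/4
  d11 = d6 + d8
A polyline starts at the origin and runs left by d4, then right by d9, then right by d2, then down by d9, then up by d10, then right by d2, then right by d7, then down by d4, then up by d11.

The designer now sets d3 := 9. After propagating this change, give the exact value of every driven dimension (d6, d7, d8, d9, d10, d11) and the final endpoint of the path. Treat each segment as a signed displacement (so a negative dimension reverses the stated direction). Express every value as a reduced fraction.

d6 = -67/4
d7 = 45
d8 = -8
d9 = -18
d10 = 9/4
d11 = -99/4
endpoint = (30, -19/2)

Apply edit: d3 := 9
  d6 = d5*3 - d4*5 = -67/4
  d7 = d3*5 = 45
  d8 = d2/2 - d1 + d4 = -8
  d9 = d8*3 + d1 - d3 = -18
  d10 = d3/4 = 9/4
  d11 = d6 + d8 = -99/4
Walk from origin (0, 0):
  seg 1: left by d4 = 5 → (-5, 0)
  seg 2: right by d9 = -18 → (-23, 0)
  seg 3: right by d2 = 4 → (-19, 0)
  seg 4: down by d9 = -18 → (-19, 18)
  seg 5: up by d10 = 9/4 → (-19, 81/4)
  seg 6: right by d2 = 4 → (-15, 81/4)
  seg 7: right by d7 = 45 → (30, 81/4)
  seg 8: down by d4 = 5 → (30, 61/4)
  seg 9: up by d11 = -99/4 → (30, -19/2)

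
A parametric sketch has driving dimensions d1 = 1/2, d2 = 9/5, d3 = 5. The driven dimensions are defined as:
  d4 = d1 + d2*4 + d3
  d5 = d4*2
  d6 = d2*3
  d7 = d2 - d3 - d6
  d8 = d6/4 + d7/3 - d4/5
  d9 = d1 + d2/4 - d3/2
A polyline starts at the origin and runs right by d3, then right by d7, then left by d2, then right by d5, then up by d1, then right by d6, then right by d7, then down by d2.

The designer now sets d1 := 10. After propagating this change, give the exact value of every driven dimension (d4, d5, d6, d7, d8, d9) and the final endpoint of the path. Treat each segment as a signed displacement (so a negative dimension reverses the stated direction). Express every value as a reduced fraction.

Apply edit: d1 := 10
  d4 = d1 + d2*4 + d3 = 111/5
  d5 = d4*2 = 222/5
  d6 = d2*3 = 27/5
  d7 = d2 - d3 - d6 = -43/5
  d8 = d6/4 + d7/3 - d4/5 = -1787/300
  d9 = d1 + d2/4 - d3/2 = 159/20
Walk from origin (0, 0):
  seg 1: right by d3 = 5 → (5, 0)
  seg 2: right by d7 = -43/5 → (-18/5, 0)
  seg 3: left by d2 = 9/5 → (-27/5, 0)
  seg 4: right by d5 = 222/5 → (39, 0)
  seg 5: up by d1 = 10 → (39, 10)
  seg 6: right by d6 = 27/5 → (222/5, 10)
  seg 7: right by d7 = -43/5 → (179/5, 10)
  seg 8: down by d2 = 9/5 → (179/5, 41/5)

d4 = 111/5
d5 = 222/5
d6 = 27/5
d7 = -43/5
d8 = -1787/300
d9 = 159/20
endpoint = (179/5, 41/5)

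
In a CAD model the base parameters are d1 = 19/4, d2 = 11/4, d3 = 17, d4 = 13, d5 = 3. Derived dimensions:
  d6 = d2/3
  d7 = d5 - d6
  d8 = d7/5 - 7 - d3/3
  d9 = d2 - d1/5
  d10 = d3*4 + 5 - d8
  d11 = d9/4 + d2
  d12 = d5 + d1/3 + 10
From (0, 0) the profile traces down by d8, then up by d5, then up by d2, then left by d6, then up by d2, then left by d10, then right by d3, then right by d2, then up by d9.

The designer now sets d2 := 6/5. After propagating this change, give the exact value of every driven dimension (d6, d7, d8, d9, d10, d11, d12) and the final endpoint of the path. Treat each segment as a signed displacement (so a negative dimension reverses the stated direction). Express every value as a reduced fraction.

d6 = 2/5
d7 = 13/5
d8 = -911/75
d9 = 1/4
d10 = 6386/75
d11 = 101/80
d12 = 175/12
endpoint = (-5051/75, 5339/300)

Apply edit: d2 := 6/5
  d6 = d2/3 = 2/5
  d7 = d5 - d6 = 13/5
  d8 = d7/5 - 7 - d3/3 = -911/75
  d9 = d2 - d1/5 = 1/4
  d10 = d3*4 + 5 - d8 = 6386/75
  d11 = d9/4 + d2 = 101/80
  d12 = d5 + d1/3 + 10 = 175/12
Walk from origin (0, 0):
  seg 1: down by d8 = -911/75 → (0, 911/75)
  seg 2: up by d5 = 3 → (0, 1136/75)
  seg 3: up by d2 = 6/5 → (0, 1226/75)
  seg 4: left by d6 = 2/5 → (-2/5, 1226/75)
  seg 5: up by d2 = 6/5 → (-2/5, 1316/75)
  seg 6: left by d10 = 6386/75 → (-6416/75, 1316/75)
  seg 7: right by d3 = 17 → (-5141/75, 1316/75)
  seg 8: right by d2 = 6/5 → (-5051/75, 1316/75)
  seg 9: up by d9 = 1/4 → (-5051/75, 5339/300)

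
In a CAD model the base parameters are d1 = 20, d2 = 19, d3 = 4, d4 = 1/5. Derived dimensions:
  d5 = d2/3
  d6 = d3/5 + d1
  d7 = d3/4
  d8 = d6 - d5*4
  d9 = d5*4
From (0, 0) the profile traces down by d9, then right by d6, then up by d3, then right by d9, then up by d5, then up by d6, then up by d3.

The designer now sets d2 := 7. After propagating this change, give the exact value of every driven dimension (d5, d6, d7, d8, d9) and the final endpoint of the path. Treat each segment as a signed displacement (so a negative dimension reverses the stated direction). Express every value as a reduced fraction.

Apply edit: d2 := 7
  d5 = d2/3 = 7/3
  d6 = d3/5 + d1 = 104/5
  d7 = d3/4 = 1
  d8 = d6 - d5*4 = 172/15
  d9 = d5*4 = 28/3
Walk from origin (0, 0):
  seg 1: down by d9 = 28/3 → (0, -28/3)
  seg 2: right by d6 = 104/5 → (104/5, -28/3)
  seg 3: up by d3 = 4 → (104/5, -16/3)
  seg 4: right by d9 = 28/3 → (452/15, -16/3)
  seg 5: up by d5 = 7/3 → (452/15, -3)
  seg 6: up by d6 = 104/5 → (452/15, 89/5)
  seg 7: up by d3 = 4 → (452/15, 109/5)

d5 = 7/3
d6 = 104/5
d7 = 1
d8 = 172/15
d9 = 28/3
endpoint = (452/15, 109/5)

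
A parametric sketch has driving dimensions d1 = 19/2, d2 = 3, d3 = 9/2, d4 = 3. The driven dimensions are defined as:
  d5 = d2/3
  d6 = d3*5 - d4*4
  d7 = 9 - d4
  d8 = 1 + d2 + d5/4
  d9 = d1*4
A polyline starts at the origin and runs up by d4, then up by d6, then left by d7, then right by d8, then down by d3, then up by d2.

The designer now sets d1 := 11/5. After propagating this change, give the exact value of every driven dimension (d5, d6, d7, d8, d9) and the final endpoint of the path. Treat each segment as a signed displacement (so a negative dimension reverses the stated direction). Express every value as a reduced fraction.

Apply edit: d1 := 11/5
  d5 = d2/3 = 1
  d6 = d3*5 - d4*4 = 21/2
  d7 = 9 - d4 = 6
  d8 = 1 + d2 + d5/4 = 17/4
  d9 = d1*4 = 44/5
Walk from origin (0, 0):
  seg 1: up by d4 = 3 → (0, 3)
  seg 2: up by d6 = 21/2 → (0, 27/2)
  seg 3: left by d7 = 6 → (-6, 27/2)
  seg 4: right by d8 = 17/4 → (-7/4, 27/2)
  seg 5: down by d3 = 9/2 → (-7/4, 9)
  seg 6: up by d2 = 3 → (-7/4, 12)

d5 = 1
d6 = 21/2
d7 = 6
d8 = 17/4
d9 = 44/5
endpoint = (-7/4, 12)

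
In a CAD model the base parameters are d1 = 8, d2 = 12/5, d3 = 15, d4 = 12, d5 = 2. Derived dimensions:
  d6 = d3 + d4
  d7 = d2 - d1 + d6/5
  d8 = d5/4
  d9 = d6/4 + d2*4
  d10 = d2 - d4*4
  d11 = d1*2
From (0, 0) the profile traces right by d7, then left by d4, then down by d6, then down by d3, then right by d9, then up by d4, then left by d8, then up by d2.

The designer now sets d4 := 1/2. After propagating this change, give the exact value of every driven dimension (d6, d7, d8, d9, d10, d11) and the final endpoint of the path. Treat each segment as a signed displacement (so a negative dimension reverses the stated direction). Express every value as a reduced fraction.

Apply edit: d4 := 1/2
  d6 = d3 + d4 = 31/2
  d7 = d2 - d1 + d6/5 = -5/2
  d8 = d5/4 = 1/2
  d9 = d6/4 + d2*4 = 539/40
  d10 = d2 - d4*4 = 2/5
  d11 = d1*2 = 16
Walk from origin (0, 0):
  seg 1: right by d7 = -5/2 → (-5/2, 0)
  seg 2: left by d4 = 1/2 → (-3, 0)
  seg 3: down by d6 = 31/2 → (-3, -31/2)
  seg 4: down by d3 = 15 → (-3, -61/2)
  seg 5: right by d9 = 539/40 → (419/40, -61/2)
  seg 6: up by d4 = 1/2 → (419/40, -30)
  seg 7: left by d8 = 1/2 → (399/40, -30)
  seg 8: up by d2 = 12/5 → (399/40, -138/5)

d6 = 31/2
d7 = -5/2
d8 = 1/2
d9 = 539/40
d10 = 2/5
d11 = 16
endpoint = (399/40, -138/5)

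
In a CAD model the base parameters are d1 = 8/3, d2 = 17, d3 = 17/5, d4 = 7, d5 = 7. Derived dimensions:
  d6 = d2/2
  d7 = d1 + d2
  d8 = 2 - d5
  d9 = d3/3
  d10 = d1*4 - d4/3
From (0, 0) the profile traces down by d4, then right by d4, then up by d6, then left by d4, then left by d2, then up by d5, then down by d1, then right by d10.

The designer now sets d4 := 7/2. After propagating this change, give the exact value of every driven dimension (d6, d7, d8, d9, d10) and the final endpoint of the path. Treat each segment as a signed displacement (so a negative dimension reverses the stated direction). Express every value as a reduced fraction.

d6 = 17/2
d7 = 59/3
d8 = -5
d9 = 17/15
d10 = 19/2
endpoint = (-15/2, 28/3)

Apply edit: d4 := 7/2
  d6 = d2/2 = 17/2
  d7 = d1 + d2 = 59/3
  d8 = 2 - d5 = -5
  d9 = d3/3 = 17/15
  d10 = d1*4 - d4/3 = 19/2
Walk from origin (0, 0):
  seg 1: down by d4 = 7/2 → (0, -7/2)
  seg 2: right by d4 = 7/2 → (7/2, -7/2)
  seg 3: up by d6 = 17/2 → (7/2, 5)
  seg 4: left by d4 = 7/2 → (0, 5)
  seg 5: left by d2 = 17 → (-17, 5)
  seg 6: up by d5 = 7 → (-17, 12)
  seg 7: down by d1 = 8/3 → (-17, 28/3)
  seg 8: right by d10 = 19/2 → (-15/2, 28/3)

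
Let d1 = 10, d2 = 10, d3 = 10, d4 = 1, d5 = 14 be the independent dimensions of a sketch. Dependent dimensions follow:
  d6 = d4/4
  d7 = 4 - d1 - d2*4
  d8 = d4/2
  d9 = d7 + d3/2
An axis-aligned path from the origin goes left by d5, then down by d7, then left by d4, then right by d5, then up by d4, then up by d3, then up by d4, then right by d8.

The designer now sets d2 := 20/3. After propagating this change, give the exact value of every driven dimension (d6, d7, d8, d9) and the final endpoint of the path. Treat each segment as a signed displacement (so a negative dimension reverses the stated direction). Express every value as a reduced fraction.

Apply edit: d2 := 20/3
  d6 = d4/4 = 1/4
  d7 = 4 - d1 - d2*4 = -98/3
  d8 = d4/2 = 1/2
  d9 = d7 + d3/2 = -83/3
Walk from origin (0, 0):
  seg 1: left by d5 = 14 → (-14, 0)
  seg 2: down by d7 = -98/3 → (-14, 98/3)
  seg 3: left by d4 = 1 → (-15, 98/3)
  seg 4: right by d5 = 14 → (-1, 98/3)
  seg 5: up by d4 = 1 → (-1, 101/3)
  seg 6: up by d3 = 10 → (-1, 131/3)
  seg 7: up by d4 = 1 → (-1, 134/3)
  seg 8: right by d8 = 1/2 → (-1/2, 134/3)

d6 = 1/4
d7 = -98/3
d8 = 1/2
d9 = -83/3
endpoint = (-1/2, 134/3)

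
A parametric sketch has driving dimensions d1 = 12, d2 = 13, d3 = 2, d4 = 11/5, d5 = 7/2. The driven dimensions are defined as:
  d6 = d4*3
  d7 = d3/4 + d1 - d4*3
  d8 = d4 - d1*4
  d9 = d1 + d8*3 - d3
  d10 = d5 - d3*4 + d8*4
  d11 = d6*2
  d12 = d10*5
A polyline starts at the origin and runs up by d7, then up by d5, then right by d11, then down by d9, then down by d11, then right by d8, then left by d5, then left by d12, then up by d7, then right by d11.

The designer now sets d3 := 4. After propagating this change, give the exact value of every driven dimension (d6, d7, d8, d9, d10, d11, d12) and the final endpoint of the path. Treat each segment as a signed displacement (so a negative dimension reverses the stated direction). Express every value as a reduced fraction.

d6 = 33/5
d7 = 32/5
d8 = -229/5
d9 = -647/5
d10 = -1957/10
d11 = 66/5
d12 = -1957/2
endpoint = (4778/5, 265/2)

Apply edit: d3 := 4
  d6 = d4*3 = 33/5
  d7 = d3/4 + d1 - d4*3 = 32/5
  d8 = d4 - d1*4 = -229/5
  d9 = d1 + d8*3 - d3 = -647/5
  d10 = d5 - d3*4 + d8*4 = -1957/10
  d11 = d6*2 = 66/5
  d12 = d10*5 = -1957/2
Walk from origin (0, 0):
  seg 1: up by d7 = 32/5 → (0, 32/5)
  seg 2: up by d5 = 7/2 → (0, 99/10)
  seg 3: right by d11 = 66/5 → (66/5, 99/10)
  seg 4: down by d9 = -647/5 → (66/5, 1393/10)
  seg 5: down by d11 = 66/5 → (66/5, 1261/10)
  seg 6: right by d8 = -229/5 → (-163/5, 1261/10)
  seg 7: left by d5 = 7/2 → (-361/10, 1261/10)
  seg 8: left by d12 = -1957/2 → (4712/5, 1261/10)
  seg 9: up by d7 = 32/5 → (4712/5, 265/2)
  seg 10: right by d11 = 66/5 → (4778/5, 265/2)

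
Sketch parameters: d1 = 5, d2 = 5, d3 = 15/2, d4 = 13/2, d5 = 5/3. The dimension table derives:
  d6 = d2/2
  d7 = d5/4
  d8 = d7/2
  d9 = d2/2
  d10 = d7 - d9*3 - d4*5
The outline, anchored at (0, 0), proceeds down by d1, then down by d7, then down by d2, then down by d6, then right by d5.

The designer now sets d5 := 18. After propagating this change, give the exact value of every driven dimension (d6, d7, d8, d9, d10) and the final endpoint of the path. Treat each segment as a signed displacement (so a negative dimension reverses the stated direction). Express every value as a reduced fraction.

d6 = 5/2
d7 = 9/2
d8 = 9/4
d9 = 5/2
d10 = -71/2
endpoint = (18, -17)

Apply edit: d5 := 18
  d6 = d2/2 = 5/2
  d7 = d5/4 = 9/2
  d8 = d7/2 = 9/4
  d9 = d2/2 = 5/2
  d10 = d7 - d9*3 - d4*5 = -71/2
Walk from origin (0, 0):
  seg 1: down by d1 = 5 → (0, -5)
  seg 2: down by d7 = 9/2 → (0, -19/2)
  seg 3: down by d2 = 5 → (0, -29/2)
  seg 4: down by d6 = 5/2 → (0, -17)
  seg 5: right by d5 = 18 → (18, -17)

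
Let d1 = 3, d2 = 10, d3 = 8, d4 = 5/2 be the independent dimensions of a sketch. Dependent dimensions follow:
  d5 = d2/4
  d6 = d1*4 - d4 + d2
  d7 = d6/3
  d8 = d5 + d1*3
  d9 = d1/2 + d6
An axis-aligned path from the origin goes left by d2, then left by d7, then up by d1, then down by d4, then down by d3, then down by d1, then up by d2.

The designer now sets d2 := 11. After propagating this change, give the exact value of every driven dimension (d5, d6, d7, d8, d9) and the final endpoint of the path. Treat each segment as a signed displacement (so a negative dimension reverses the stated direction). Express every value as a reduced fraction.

Apply edit: d2 := 11
  d5 = d2/4 = 11/4
  d6 = d1*4 - d4 + d2 = 41/2
  d7 = d6/3 = 41/6
  d8 = d5 + d1*3 = 47/4
  d9 = d1/2 + d6 = 22
Walk from origin (0, 0):
  seg 1: left by d2 = 11 → (-11, 0)
  seg 2: left by d7 = 41/6 → (-107/6, 0)
  seg 3: up by d1 = 3 → (-107/6, 3)
  seg 4: down by d4 = 5/2 → (-107/6, 1/2)
  seg 5: down by d3 = 8 → (-107/6, -15/2)
  seg 6: down by d1 = 3 → (-107/6, -21/2)
  seg 7: up by d2 = 11 → (-107/6, 1/2)

d5 = 11/4
d6 = 41/2
d7 = 41/6
d8 = 47/4
d9 = 22
endpoint = (-107/6, 1/2)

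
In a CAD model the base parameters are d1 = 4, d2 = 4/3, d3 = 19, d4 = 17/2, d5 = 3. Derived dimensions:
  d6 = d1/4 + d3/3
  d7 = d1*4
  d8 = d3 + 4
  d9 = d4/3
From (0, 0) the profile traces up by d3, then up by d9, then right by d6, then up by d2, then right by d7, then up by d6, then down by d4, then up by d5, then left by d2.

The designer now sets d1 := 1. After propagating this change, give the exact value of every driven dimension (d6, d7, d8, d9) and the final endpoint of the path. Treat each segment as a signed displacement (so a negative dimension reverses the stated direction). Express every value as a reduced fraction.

d6 = 79/12
d7 = 4
d8 = 23
d9 = 17/6
endpoint = (37/4, 97/4)

Apply edit: d1 := 1
  d6 = d1/4 + d3/3 = 79/12
  d7 = d1*4 = 4
  d8 = d3 + 4 = 23
  d9 = d4/3 = 17/6
Walk from origin (0, 0):
  seg 1: up by d3 = 19 → (0, 19)
  seg 2: up by d9 = 17/6 → (0, 131/6)
  seg 3: right by d6 = 79/12 → (79/12, 131/6)
  seg 4: up by d2 = 4/3 → (79/12, 139/6)
  seg 5: right by d7 = 4 → (127/12, 139/6)
  seg 6: up by d6 = 79/12 → (127/12, 119/4)
  seg 7: down by d4 = 17/2 → (127/12, 85/4)
  seg 8: up by d5 = 3 → (127/12, 97/4)
  seg 9: left by d2 = 4/3 → (37/4, 97/4)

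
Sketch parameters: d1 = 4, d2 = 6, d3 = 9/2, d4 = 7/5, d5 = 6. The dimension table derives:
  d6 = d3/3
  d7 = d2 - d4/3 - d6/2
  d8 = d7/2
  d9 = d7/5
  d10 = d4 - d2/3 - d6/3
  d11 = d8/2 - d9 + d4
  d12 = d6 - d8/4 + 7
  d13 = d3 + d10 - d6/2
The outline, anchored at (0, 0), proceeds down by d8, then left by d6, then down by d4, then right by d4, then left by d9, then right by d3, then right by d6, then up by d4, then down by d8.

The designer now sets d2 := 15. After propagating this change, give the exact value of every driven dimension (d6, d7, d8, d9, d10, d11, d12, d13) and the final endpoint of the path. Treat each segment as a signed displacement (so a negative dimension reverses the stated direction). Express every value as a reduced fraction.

d6 = 3/2
d7 = 827/60
d8 = 827/120
d9 = 827/300
d10 = -41/10
d11 = 2507/1200
d12 = 3253/480
d13 = -7/20
endpoint = (943/300, -827/60)

Apply edit: d2 := 15
  d6 = d3/3 = 3/2
  d7 = d2 - d4/3 - d6/2 = 827/60
  d8 = d7/2 = 827/120
  d9 = d7/5 = 827/300
  d10 = d4 - d2/3 - d6/3 = -41/10
  d11 = d8/2 - d9 + d4 = 2507/1200
  d12 = d6 - d8/4 + 7 = 3253/480
  d13 = d3 + d10 - d6/2 = -7/20
Walk from origin (0, 0):
  seg 1: down by d8 = 827/120 → (0, -827/120)
  seg 2: left by d6 = 3/2 → (-3/2, -827/120)
  seg 3: down by d4 = 7/5 → (-3/2, -199/24)
  seg 4: right by d4 = 7/5 → (-1/10, -199/24)
  seg 5: left by d9 = 827/300 → (-857/300, -199/24)
  seg 6: right by d3 = 9/2 → (493/300, -199/24)
  seg 7: right by d6 = 3/2 → (943/300, -199/24)
  seg 8: up by d4 = 7/5 → (943/300, -827/120)
  seg 9: down by d8 = 827/120 → (943/300, -827/60)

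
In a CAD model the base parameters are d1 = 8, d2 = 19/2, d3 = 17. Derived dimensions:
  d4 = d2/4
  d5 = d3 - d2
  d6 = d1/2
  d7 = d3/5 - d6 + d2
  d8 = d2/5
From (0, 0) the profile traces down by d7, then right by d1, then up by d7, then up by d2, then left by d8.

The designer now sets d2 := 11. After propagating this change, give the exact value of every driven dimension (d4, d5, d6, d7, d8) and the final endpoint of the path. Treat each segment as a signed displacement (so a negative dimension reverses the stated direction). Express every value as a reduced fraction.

Apply edit: d2 := 11
  d4 = d2/4 = 11/4
  d5 = d3 - d2 = 6
  d6 = d1/2 = 4
  d7 = d3/5 - d6 + d2 = 52/5
  d8 = d2/5 = 11/5
Walk from origin (0, 0):
  seg 1: down by d7 = 52/5 → (0, -52/5)
  seg 2: right by d1 = 8 → (8, -52/5)
  seg 3: up by d7 = 52/5 → (8, 0)
  seg 4: up by d2 = 11 → (8, 11)
  seg 5: left by d8 = 11/5 → (29/5, 11)

d4 = 11/4
d5 = 6
d6 = 4
d7 = 52/5
d8 = 11/5
endpoint = (29/5, 11)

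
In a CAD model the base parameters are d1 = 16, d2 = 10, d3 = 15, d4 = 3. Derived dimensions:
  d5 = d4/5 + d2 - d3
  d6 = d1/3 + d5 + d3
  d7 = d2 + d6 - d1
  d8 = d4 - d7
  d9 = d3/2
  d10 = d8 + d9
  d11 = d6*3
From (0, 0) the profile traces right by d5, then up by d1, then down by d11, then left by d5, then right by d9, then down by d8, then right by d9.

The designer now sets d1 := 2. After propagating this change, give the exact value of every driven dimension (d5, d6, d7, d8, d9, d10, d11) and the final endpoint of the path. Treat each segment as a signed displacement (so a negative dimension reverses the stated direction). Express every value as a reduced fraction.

Apply edit: d1 := 2
  d5 = d4/5 + d2 - d3 = -22/5
  d6 = d1/3 + d5 + d3 = 169/15
  d7 = d2 + d6 - d1 = 289/15
  d8 = d4 - d7 = -244/15
  d9 = d3/2 = 15/2
  d10 = d8 + d9 = -263/30
  d11 = d6*3 = 169/5
Walk from origin (0, 0):
  seg 1: right by d5 = -22/5 → (-22/5, 0)
  seg 2: up by d1 = 2 → (-22/5, 2)
  seg 3: down by d11 = 169/5 → (-22/5, -159/5)
  seg 4: left by d5 = -22/5 → (0, -159/5)
  seg 5: right by d9 = 15/2 → (15/2, -159/5)
  seg 6: down by d8 = -244/15 → (15/2, -233/15)
  seg 7: right by d9 = 15/2 → (15, -233/15)

d5 = -22/5
d6 = 169/15
d7 = 289/15
d8 = -244/15
d9 = 15/2
d10 = -263/30
d11 = 169/5
endpoint = (15, -233/15)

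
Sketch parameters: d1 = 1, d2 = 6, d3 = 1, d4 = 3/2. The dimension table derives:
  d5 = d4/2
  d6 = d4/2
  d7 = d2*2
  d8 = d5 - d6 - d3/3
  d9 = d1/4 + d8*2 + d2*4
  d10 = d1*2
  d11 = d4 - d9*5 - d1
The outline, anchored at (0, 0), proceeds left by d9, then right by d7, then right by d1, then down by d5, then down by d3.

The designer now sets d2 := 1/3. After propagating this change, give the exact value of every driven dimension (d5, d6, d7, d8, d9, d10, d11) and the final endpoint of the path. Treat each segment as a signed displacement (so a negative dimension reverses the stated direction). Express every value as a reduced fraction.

d5 = 3/4
d6 = 3/4
d7 = 2/3
d8 = -1/3
d9 = 11/12
d10 = 2
d11 = -49/12
endpoint = (3/4, -7/4)

Apply edit: d2 := 1/3
  d5 = d4/2 = 3/4
  d6 = d4/2 = 3/4
  d7 = d2*2 = 2/3
  d8 = d5 - d6 - d3/3 = -1/3
  d9 = d1/4 + d8*2 + d2*4 = 11/12
  d10 = d1*2 = 2
  d11 = d4 - d9*5 - d1 = -49/12
Walk from origin (0, 0):
  seg 1: left by d9 = 11/12 → (-11/12, 0)
  seg 2: right by d7 = 2/3 → (-1/4, 0)
  seg 3: right by d1 = 1 → (3/4, 0)
  seg 4: down by d5 = 3/4 → (3/4, -3/4)
  seg 5: down by d3 = 1 → (3/4, -7/4)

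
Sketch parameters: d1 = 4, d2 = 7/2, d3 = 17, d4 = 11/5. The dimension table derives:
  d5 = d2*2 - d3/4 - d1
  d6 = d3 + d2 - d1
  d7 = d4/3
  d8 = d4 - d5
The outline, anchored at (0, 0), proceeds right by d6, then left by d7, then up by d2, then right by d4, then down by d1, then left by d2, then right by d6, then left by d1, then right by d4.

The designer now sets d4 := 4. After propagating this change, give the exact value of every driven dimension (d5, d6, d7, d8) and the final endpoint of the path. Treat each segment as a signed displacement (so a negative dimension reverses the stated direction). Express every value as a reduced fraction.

Apply edit: d4 := 4
  d5 = d2*2 - d3/4 - d1 = -5/4
  d6 = d3 + d2 - d1 = 33/2
  d7 = d4/3 = 4/3
  d8 = d4 - d5 = 21/4
Walk from origin (0, 0):
  seg 1: right by d6 = 33/2 → (33/2, 0)
  seg 2: left by d7 = 4/3 → (91/6, 0)
  seg 3: up by d2 = 7/2 → (91/6, 7/2)
  seg 4: right by d4 = 4 → (115/6, 7/2)
  seg 5: down by d1 = 4 → (115/6, -1/2)
  seg 6: left by d2 = 7/2 → (47/3, -1/2)
  seg 7: right by d6 = 33/2 → (193/6, -1/2)
  seg 8: left by d1 = 4 → (169/6, -1/2)
  seg 9: right by d4 = 4 → (193/6, -1/2)

d5 = -5/4
d6 = 33/2
d7 = 4/3
d8 = 21/4
endpoint = (193/6, -1/2)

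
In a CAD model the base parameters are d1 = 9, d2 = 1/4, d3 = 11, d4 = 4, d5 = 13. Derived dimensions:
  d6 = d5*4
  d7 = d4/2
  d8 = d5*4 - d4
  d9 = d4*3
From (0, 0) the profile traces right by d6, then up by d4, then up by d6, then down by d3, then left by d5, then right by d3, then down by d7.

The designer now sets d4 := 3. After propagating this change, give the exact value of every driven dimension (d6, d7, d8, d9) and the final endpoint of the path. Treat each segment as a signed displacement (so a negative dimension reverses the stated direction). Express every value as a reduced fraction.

Apply edit: d4 := 3
  d6 = d5*4 = 52
  d7 = d4/2 = 3/2
  d8 = d5*4 - d4 = 49
  d9 = d4*3 = 9
Walk from origin (0, 0):
  seg 1: right by d6 = 52 → (52, 0)
  seg 2: up by d4 = 3 → (52, 3)
  seg 3: up by d6 = 52 → (52, 55)
  seg 4: down by d3 = 11 → (52, 44)
  seg 5: left by d5 = 13 → (39, 44)
  seg 6: right by d3 = 11 → (50, 44)
  seg 7: down by d7 = 3/2 → (50, 85/2)

d6 = 52
d7 = 3/2
d8 = 49
d9 = 9
endpoint = (50, 85/2)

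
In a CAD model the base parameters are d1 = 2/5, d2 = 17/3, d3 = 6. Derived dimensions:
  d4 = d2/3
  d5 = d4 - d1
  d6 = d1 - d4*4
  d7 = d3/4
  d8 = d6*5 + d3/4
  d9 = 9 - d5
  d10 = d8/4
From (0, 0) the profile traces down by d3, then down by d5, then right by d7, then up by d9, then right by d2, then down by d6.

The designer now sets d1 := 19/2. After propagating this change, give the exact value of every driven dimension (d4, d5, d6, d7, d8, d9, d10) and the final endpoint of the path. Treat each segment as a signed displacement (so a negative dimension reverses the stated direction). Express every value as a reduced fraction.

Apply edit: d1 := 19/2
  d4 = d2/3 = 17/9
  d5 = d4 - d1 = -137/18
  d6 = d1 - d4*4 = 35/18
  d7 = d3/4 = 3/2
  d8 = d6*5 + d3/4 = 101/9
  d9 = 9 - d5 = 299/18
  d10 = d8/4 = 101/36
Walk from origin (0, 0):
  seg 1: down by d3 = 6 → (0, -6)
  seg 2: down by d5 = -137/18 → (0, 29/18)
  seg 3: right by d7 = 3/2 → (3/2, 29/18)
  seg 4: up by d9 = 299/18 → (3/2, 164/9)
  seg 5: right by d2 = 17/3 → (43/6, 164/9)
  seg 6: down by d6 = 35/18 → (43/6, 293/18)

d4 = 17/9
d5 = -137/18
d6 = 35/18
d7 = 3/2
d8 = 101/9
d9 = 299/18
d10 = 101/36
endpoint = (43/6, 293/18)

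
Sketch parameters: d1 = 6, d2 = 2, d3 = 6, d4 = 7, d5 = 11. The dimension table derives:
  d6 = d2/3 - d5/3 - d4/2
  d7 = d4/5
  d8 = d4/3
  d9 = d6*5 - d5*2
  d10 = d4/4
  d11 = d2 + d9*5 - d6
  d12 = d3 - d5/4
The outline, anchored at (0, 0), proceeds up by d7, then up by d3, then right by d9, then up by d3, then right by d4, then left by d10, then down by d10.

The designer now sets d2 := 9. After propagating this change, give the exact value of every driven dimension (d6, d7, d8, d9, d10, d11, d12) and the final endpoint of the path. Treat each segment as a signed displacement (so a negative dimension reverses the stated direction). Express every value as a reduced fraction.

Apply edit: d2 := 9
  d6 = d2/3 - d5/3 - d4/2 = -25/6
  d7 = d4/5 = 7/5
  d8 = d4/3 = 7/3
  d9 = d6*5 - d5*2 = -257/6
  d10 = d4/4 = 7/4
  d11 = d2 + d9*5 - d6 = -201
  d12 = d3 - d5/4 = 13/4
Walk from origin (0, 0):
  seg 1: up by d7 = 7/5 → (0, 7/5)
  seg 2: up by d3 = 6 → (0, 37/5)
  seg 3: right by d9 = -257/6 → (-257/6, 37/5)
  seg 4: up by d3 = 6 → (-257/6, 67/5)
  seg 5: right by d4 = 7 → (-215/6, 67/5)
  seg 6: left by d10 = 7/4 → (-451/12, 67/5)
  seg 7: down by d10 = 7/4 → (-451/12, 233/20)

d6 = -25/6
d7 = 7/5
d8 = 7/3
d9 = -257/6
d10 = 7/4
d11 = -201
d12 = 13/4
endpoint = (-451/12, 233/20)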